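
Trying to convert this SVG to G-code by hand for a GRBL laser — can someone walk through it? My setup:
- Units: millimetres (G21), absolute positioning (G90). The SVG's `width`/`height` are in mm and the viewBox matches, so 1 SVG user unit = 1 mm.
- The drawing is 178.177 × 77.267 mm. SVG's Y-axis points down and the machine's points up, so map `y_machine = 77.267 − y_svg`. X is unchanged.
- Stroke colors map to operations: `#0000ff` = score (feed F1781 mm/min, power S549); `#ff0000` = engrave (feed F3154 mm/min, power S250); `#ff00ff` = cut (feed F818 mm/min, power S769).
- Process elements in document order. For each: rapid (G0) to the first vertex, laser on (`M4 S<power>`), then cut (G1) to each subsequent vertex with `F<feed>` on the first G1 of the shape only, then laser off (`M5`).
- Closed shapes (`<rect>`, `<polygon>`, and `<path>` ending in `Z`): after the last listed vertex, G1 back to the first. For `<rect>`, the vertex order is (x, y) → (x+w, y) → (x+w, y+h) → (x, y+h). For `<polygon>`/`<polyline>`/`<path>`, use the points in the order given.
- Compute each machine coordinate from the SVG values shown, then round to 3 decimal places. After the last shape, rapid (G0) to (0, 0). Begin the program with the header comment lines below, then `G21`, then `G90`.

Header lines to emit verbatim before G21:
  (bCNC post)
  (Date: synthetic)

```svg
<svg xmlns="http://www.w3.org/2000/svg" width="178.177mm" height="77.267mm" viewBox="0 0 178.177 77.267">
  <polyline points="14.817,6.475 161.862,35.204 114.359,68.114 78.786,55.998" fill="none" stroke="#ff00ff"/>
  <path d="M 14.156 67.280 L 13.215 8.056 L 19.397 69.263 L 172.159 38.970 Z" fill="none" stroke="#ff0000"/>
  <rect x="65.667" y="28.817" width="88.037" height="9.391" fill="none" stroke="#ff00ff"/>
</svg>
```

(bCNC post)
(Date: synthetic)
G21
G90
G0 X14.817 Y70.792
M4 S769
G1 X161.862 Y42.063 F818
G1 X114.359 Y9.153
G1 X78.786 Y21.269
M5
G0 X14.156 Y9.987
M4 S250
G1 X13.215 Y69.211 F3154
G1 X19.397 Y8.004
G1 X172.159 Y38.297
G1 X14.156 Y9.987
M5
G0 X65.667 Y48.450
M4 S769
G1 X153.704 Y48.450 F818
G1 X153.704 Y39.059
G1 X65.667 Y39.059
G1 X65.667 Y48.450
M5
G0 X0.000 Y0.000

viewBox `0 0 178.177 77.267` with mm width/height → 1 unit = 1 mm. Flip: y_m = 77.267 − y_svg.

**Shape 1** — `<polyline>` open polyline, stroke `#ff00ff` → cut (S769, F818). Machine vertices: (14.817,70.792) → (161.862,42.063) → (114.359,9.153) → (78.786,21.269). Open path.

**Shape 2** — `<path>` closed polygon, stroke `#ff0000` → engrave (S250, F3154). Machine vertices: (14.156,9.987) → (13.215,69.211) → (19.397,8.004) → (172.159,38.297) → (14.156,9.987). Closed: final G1 returns to the first vertex.

**Shape 3** — `<rect>` rectangle, stroke `#ff00ff` → cut (S769, F818). Machine vertices: (65.667,48.450) → (153.704,48.450) → (153.704,39.059) → (65.667,39.059) → (65.667,48.450). Closed: final G1 returns to the first vertex.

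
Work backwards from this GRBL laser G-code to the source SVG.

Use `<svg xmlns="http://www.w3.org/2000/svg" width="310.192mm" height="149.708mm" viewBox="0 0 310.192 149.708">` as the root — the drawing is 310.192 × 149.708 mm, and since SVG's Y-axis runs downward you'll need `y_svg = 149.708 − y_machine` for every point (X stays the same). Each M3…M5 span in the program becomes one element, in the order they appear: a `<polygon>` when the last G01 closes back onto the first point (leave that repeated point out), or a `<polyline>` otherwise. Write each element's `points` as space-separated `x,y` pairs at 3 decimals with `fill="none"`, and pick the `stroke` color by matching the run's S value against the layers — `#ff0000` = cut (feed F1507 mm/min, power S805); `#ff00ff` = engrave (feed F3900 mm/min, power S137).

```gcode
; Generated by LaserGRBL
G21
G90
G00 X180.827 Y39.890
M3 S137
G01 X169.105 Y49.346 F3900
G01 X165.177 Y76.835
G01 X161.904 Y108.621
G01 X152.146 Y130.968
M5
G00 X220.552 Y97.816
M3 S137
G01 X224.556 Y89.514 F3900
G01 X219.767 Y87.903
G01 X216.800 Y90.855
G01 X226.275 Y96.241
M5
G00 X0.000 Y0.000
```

<svg xmlns="http://www.w3.org/2000/svg" width="310.192mm" height="149.708mm" viewBox="0 0 310.192 149.708">
  <polyline points="180.827,109.818 169.105,100.362 165.177,72.873 161.904,41.087 152.146,18.740" fill="none" stroke="#ff00ff"/>
  <polyline points="220.552,51.892 224.556,60.194 219.767,61.805 216.800,58.853 226.275,53.467" fill="none" stroke="#ff00ff"/>
</svg>

y_svg = 149.708 − y_m. Every run uses S137, so all elements get stroke `#ff00ff` (engrave).

[1] open run; points: 180.827,109.818 169.105,100.362 165.177,72.873 161.904,41.087 152.146,18.740

[2] open run; points: 220.552,51.892 224.556,60.194 219.767,61.805 216.800,58.853 226.275,53.467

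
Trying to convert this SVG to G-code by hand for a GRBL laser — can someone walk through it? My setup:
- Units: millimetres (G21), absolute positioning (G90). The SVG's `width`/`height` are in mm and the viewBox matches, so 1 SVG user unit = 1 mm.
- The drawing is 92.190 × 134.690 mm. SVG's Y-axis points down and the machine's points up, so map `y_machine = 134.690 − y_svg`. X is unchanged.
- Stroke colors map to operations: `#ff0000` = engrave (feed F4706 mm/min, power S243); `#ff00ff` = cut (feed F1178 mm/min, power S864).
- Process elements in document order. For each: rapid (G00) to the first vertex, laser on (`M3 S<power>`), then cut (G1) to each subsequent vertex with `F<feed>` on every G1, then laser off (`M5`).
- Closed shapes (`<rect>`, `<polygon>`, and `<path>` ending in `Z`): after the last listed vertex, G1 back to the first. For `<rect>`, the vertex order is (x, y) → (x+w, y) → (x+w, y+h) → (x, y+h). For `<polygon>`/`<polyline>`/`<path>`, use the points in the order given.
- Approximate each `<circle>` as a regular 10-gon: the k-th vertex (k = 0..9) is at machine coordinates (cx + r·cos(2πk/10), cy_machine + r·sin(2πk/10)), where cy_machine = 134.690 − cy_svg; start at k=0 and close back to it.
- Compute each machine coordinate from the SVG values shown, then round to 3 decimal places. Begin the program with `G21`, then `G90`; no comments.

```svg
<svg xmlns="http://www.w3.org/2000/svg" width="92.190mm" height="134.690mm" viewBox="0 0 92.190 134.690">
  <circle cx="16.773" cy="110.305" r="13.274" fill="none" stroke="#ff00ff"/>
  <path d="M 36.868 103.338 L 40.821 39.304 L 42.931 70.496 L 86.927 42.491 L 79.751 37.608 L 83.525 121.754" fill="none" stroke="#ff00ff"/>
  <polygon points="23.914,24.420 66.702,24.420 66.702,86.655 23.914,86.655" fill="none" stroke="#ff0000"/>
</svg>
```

G21
G90
G00 X30.047 Y24.385
M3 S864
G1 X27.512 Y32.187 F1178
G1 X20.875 Y37.009 F1178
G1 X12.671 Y37.009 F1178
G1 X6.034 Y32.187 F1178
G1 X3.499 Y24.385 F1178
G1 X6.034 Y16.583 F1178
G1 X12.671 Y11.761 F1178
G1 X20.875 Y11.761 F1178
G1 X27.512 Y16.583 F1178
G1 X30.047 Y24.385 F1178
M5
G00 X36.868 Y31.352
M3 S864
G1 X40.821 Y95.386 F1178
G1 X42.931 Y64.194 F1178
G1 X86.927 Y92.199 F1178
G1 X79.751 Y97.082 F1178
G1 X83.525 Y12.936 F1178
M5
G00 X23.914 Y110.270
M3 S243
G1 X66.702 Y110.270 F4706
G1 X66.702 Y48.035 F4706
G1 X23.914 Y48.035 F4706
G1 X23.914 Y110.270 F4706
M5

Since the viewBox matches the mm dimensions, user units are millimetres directly. The only transform is the Y-flip y_m = 134.690 − y_svg.

Shape 1 is a circle drawn with `<circle>`. Its stroke #ff00ff means cut at S864, F1178. After flipping Y the toolpath is (30.047,24.385) → (27.512,32.187) → (20.875,37.009) → (12.671,37.009) → (6.034,32.187) → (3.499,24.385) → (6.034,16.583) → (12.671,11.761) → (20.875,11.761) → (27.512,16.583) → (30.047,24.385), returning to the start.

Shape 2 is a open polyline drawn with `<path>`. Its stroke #ff00ff means cut at S864, F1178. After flipping Y the toolpath is (36.868,31.352) → (40.821,95.386) → (42.931,64.194) → (86.927,92.199) → (79.751,97.082) → (83.525,12.936).

Shape 3 is a rectangle drawn with `<polygon>`. Its stroke #ff0000 means engrave at S243, F4706. After flipping Y the toolpath is (23.914,110.270) → (66.702,110.270) → (66.702,48.035) → (23.914,48.035) → (23.914,110.270), returning to the start.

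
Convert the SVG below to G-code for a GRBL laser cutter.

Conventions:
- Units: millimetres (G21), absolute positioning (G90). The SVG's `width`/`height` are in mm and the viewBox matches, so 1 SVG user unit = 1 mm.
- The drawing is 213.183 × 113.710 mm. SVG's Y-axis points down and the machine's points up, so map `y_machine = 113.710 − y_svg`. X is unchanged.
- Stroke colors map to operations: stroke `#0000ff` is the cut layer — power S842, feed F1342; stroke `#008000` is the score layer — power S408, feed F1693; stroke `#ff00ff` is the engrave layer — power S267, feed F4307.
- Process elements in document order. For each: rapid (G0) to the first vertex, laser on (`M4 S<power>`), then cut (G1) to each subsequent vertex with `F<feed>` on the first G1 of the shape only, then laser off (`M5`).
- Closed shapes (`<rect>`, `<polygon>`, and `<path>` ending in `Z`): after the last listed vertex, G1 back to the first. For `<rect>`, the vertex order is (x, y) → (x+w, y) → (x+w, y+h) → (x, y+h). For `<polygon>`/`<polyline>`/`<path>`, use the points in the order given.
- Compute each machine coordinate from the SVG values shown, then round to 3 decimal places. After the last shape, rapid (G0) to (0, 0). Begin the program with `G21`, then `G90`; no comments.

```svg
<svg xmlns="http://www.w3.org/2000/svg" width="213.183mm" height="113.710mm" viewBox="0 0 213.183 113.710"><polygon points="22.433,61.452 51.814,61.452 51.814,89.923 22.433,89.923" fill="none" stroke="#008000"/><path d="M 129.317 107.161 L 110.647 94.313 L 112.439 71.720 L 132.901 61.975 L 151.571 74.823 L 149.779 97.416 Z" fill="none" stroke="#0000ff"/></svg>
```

G21
G90
G0 X22.433 Y52.258
M4 S408
G1 X51.814 Y52.258 F1693
G1 X51.814 Y23.787
G1 X22.433 Y23.787
G1 X22.433 Y52.258
M5
G0 X129.317 Y6.549
M4 S842
G1 X110.647 Y19.397 F1342
G1 X112.439 Y41.990
G1 X132.901 Y51.735
G1 X151.571 Y38.887
G1 X149.779 Y16.294
G1 X129.317 Y6.549
M5
G0 X0.000 Y0.000

1 u = 1 mm; y_m = 113.710 − y.

[1] `<polygon>` rectangle, #008000→score S408 F1693: (22.433,52.258) → (51.814,52.258) → (51.814,23.787) → (22.433,23.787) → (22.433,52.258) (closed)

[2] `<path>` regular polygon, #0000ff→cut S842 F1342: (129.317,6.549) → (110.647,19.397) → (112.439,41.990) → (132.901,51.735) → (151.571,38.887) → (149.779,16.294) → (129.317,6.549) (closed)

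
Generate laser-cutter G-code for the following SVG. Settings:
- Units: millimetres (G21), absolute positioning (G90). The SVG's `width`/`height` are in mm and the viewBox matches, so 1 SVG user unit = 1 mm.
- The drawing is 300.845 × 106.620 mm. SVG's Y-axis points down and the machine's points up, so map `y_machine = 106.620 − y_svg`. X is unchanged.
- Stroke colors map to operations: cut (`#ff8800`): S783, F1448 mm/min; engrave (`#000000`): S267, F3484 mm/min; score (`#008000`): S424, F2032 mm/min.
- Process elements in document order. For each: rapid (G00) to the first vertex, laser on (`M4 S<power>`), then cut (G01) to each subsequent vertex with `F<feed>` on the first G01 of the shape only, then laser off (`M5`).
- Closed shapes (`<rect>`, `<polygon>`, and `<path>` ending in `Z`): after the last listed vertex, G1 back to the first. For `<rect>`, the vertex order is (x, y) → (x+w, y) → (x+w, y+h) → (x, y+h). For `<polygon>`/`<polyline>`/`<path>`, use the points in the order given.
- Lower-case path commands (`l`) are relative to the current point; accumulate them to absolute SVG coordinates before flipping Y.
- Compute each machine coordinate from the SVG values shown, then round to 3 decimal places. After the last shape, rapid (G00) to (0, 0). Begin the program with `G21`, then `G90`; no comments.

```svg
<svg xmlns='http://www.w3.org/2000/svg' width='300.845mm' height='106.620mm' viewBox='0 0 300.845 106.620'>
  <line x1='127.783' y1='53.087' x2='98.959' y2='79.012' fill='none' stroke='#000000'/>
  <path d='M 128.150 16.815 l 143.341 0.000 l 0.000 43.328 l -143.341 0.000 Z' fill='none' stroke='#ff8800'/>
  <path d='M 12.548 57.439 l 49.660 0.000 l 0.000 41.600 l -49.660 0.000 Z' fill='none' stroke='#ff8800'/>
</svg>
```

Since the viewBox matches the mm dimensions, user units are millimetres directly. The only transform is the Y-flip y_m = 106.620 − y_svg.

Shape 1 is a line segment drawn with `<line>`. Its stroke #000000 means engrave at S267, F3484. After flipping Y the toolpath is (127.783,53.533) → (98.959,27.608).

Shape 2 is a rectangle drawn with `<path>`. Its stroke #ff8800 means cut at S783, F1448. After flipping Y the toolpath is (128.150,89.805) → (271.491,89.805) → (271.491,46.477) → (128.150,46.477) → (128.150,89.805), returning to the start.

Shape 3 is a rectangle drawn with `<path>`. Its stroke #ff8800 means cut at S783, F1448. After flipping Y the toolpath is (12.548,49.181) → (62.208,49.181) → (62.208,7.581) → (12.548,7.581) → (12.548,49.181), returning to the start.

G21
G90
G00 X127.783 Y53.533
M4 S267
G01 X98.959 Y27.608 F3484
M5
G00 X128.150 Y89.805
M4 S783
G01 X271.491 Y89.805 F1448
G01 X271.491 Y46.477
G01 X128.150 Y46.477
G01 X128.150 Y89.805
M5
G00 X12.548 Y49.181
M4 S783
G01 X62.208 Y49.181 F1448
G01 X62.208 Y7.581
G01 X12.548 Y7.581
G01 X12.548 Y49.181
M5
G00 X0.000 Y0.000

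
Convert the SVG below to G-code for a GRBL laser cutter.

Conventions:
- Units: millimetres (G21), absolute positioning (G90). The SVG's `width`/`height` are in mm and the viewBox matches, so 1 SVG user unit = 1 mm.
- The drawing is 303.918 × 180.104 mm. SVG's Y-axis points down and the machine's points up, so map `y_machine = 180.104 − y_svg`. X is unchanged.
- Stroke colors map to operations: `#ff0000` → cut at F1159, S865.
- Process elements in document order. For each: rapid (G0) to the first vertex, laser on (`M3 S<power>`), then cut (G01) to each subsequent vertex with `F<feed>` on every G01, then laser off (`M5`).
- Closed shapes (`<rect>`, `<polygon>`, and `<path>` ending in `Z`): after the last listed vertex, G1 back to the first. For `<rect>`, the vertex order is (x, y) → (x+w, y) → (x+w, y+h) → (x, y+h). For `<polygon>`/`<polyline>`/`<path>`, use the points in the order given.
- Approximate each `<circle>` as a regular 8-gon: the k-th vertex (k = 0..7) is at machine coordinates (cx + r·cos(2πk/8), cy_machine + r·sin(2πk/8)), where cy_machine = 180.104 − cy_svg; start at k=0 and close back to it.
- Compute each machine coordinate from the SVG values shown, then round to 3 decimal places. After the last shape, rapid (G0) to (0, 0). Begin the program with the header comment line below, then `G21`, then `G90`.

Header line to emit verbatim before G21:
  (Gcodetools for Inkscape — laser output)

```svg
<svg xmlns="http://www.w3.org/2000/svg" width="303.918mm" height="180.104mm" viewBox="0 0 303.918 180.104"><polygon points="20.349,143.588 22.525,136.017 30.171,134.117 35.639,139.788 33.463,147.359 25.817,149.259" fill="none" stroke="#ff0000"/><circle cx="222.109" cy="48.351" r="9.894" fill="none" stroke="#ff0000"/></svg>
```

(Gcodetools for Inkscape — laser output)
G21
G90
G0 X20.349 Y36.516
M3 S865
G01 X22.525 Y44.087 F1159
G01 X30.171 Y45.987 F1159
G01 X35.639 Y40.316 F1159
G01 X33.463 Y32.745 F1159
G01 X25.817 Y30.845 F1159
G01 X20.349 Y36.516 F1159
M5
G0 X232.003 Y131.753
M3 S865
G01 X229.105 Y138.749 F1159
G01 X222.109 Y141.647 F1159
G01 X215.113 Y138.749 F1159
G01 X212.215 Y131.753 F1159
G01 X215.113 Y124.757 F1159
G01 X222.109 Y121.859 F1159
G01 X229.105 Y124.757 F1159
G01 X232.003 Y131.753 F1159
M5
G0 X0.000 Y0.000

1 u = 1 mm; y_m = 180.104 − y.

[1] `<polygon>` regular polygon, #ff0000→cut S865 F1159: (20.349,36.516) → (22.525,44.087) → (30.171,45.987) → (35.639,40.316) → (33.463,32.745) → (25.817,30.845) → (20.349,36.516) (closed)

[2] `<circle>` circle, #ff0000→cut S865 F1159: (232.003,131.753) → (229.105,138.749) → (222.109,141.647) → (215.113,138.749) → (212.215,131.753) → (215.113,124.757) → (222.109,121.859) → (229.105,124.757) → (232.003,131.753) (closed)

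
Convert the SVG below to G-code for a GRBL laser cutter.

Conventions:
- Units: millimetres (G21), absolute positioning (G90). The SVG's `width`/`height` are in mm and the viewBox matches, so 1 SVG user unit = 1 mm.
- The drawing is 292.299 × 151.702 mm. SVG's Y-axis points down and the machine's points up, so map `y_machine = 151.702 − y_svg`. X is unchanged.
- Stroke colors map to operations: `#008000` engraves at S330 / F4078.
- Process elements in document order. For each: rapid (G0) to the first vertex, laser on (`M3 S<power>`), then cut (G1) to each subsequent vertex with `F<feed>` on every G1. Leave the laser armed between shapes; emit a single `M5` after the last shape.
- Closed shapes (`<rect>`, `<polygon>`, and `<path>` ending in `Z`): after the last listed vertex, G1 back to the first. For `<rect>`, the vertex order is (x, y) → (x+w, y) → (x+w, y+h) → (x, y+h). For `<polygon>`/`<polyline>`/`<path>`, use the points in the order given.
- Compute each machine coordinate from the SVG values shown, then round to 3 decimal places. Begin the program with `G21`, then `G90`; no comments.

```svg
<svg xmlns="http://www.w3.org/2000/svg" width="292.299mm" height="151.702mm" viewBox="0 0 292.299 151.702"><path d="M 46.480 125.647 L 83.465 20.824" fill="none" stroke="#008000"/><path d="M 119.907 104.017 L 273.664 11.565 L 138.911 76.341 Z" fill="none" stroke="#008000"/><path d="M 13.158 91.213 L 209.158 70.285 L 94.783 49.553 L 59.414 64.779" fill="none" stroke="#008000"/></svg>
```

G21
G90
G0 X46.480 Y26.055
M3 S330
G1 X83.465 Y130.878 F4078
G0 X119.907 Y47.685
M3 S330
G1 X273.664 Y140.137 F4078
G1 X138.911 Y75.361 F4078
G1 X119.907 Y47.685 F4078
G0 X13.158 Y60.489
M3 S330
G1 X209.158 Y81.417 F4078
G1 X94.783 Y102.149 F4078
G1 X59.414 Y86.923 F4078
M5

Since the viewBox matches the mm dimensions, user units are millimetres directly. The only transform is the Y-flip y_m = 151.702 − y_svg.

Shape 1 is a line segment drawn with `<path>`. Its stroke #008000 means engrave at S330, F4078. After flipping Y the toolpath is (46.480,26.055) → (83.465,130.878).

Shape 2 is a closed polygon drawn with `<path>`. Its stroke #008000 means engrave at S330, F4078. After flipping Y the toolpath is (119.907,47.685) → (273.664,140.137) → (138.911,75.361) → (119.907,47.685), returning to the start.

Shape 3 is a open polyline drawn with `<path>`. Its stroke #008000 means engrave at S330, F4078. After flipping Y the toolpath is (13.158,60.489) → (209.158,81.417) → (94.783,102.149) → (59.414,86.923).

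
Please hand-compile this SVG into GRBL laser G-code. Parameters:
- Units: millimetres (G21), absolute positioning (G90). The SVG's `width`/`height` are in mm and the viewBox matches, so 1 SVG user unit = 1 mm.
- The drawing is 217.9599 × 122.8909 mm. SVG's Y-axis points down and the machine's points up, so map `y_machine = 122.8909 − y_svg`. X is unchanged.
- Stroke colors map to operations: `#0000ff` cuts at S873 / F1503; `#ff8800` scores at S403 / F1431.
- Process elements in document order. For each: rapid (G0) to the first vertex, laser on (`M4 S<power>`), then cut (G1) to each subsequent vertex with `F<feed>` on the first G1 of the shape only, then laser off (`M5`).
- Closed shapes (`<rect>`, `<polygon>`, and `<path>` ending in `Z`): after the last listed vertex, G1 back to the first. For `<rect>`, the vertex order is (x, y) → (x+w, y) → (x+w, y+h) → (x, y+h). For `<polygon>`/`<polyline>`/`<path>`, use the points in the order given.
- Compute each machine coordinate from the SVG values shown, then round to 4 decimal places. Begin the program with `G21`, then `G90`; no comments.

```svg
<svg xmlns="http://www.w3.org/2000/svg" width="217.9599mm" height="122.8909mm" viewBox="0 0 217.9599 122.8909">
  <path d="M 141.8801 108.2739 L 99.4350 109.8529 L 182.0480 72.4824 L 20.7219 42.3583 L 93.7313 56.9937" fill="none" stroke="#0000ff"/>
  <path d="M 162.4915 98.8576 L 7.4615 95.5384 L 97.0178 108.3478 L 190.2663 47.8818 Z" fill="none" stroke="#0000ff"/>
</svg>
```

viewBox `0 0 217.9599 122.8909` with mm width/height → 1 unit = 1 mm. Flip: y_m = 122.8909 − y_svg.

**Shape 1** — `<path>` open polyline, stroke `#0000ff` → cut (S873, F1503). Machine vertices: (141.8801,14.6170) → (99.4350,13.0380) → (182.0480,50.4085) → (20.7219,80.5326) → (93.7313,65.8972). Open path.

**Shape 2** — `<path>` closed polygon, stroke `#0000ff` → cut (S873, F1503). Machine vertices: (162.4915,24.0333) → (7.4615,27.3525) → (97.0178,14.5431) → (190.2663,75.0091) → (162.4915,24.0333). Closed: final G1 returns to the first vertex.

G21
G90
G0 X141.8801 Y14.6170
M4 S873
G1 X99.4350 Y13.0380 F1503
G1 X182.0480 Y50.4085
G1 X20.7219 Y80.5326
G1 X93.7313 Y65.8972
M5
G0 X162.4915 Y24.0333
M4 S873
G1 X7.4615 Y27.3525 F1503
G1 X97.0178 Y14.5431
G1 X190.2663 Y75.0091
G1 X162.4915 Y24.0333
M5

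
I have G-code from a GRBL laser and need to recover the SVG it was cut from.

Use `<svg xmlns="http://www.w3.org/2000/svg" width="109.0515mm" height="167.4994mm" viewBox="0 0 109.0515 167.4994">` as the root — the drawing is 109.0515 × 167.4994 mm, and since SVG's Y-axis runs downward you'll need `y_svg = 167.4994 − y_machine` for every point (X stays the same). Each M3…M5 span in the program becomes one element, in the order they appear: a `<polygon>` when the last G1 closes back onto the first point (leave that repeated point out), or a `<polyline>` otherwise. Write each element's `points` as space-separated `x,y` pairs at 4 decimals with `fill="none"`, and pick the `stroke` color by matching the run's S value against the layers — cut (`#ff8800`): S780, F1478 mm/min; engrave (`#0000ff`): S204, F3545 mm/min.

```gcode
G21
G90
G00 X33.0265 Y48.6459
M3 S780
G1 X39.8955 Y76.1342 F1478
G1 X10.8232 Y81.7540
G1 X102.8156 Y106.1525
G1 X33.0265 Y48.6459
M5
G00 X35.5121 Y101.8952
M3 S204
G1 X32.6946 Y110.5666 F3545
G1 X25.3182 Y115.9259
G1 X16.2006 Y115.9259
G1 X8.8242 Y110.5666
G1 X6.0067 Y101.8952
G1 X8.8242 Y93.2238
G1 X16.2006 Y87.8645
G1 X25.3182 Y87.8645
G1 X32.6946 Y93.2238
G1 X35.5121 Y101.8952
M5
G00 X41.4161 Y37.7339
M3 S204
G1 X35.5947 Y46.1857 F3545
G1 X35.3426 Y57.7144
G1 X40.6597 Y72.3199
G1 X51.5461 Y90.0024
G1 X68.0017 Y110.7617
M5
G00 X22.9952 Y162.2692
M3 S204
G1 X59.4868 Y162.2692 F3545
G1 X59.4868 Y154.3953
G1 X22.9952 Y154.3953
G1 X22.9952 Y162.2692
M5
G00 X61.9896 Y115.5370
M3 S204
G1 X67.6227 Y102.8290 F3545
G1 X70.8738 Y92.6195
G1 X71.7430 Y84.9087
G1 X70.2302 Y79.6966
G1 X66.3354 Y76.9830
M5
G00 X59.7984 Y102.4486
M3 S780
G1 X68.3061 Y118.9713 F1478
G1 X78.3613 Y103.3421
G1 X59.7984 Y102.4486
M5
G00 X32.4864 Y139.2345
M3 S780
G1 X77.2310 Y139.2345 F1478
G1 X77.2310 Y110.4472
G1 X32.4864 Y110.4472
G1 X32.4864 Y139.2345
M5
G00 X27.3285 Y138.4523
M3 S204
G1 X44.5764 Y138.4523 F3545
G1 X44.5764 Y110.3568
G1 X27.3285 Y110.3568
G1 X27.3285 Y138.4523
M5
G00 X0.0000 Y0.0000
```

<svg xmlns="http://www.w3.org/2000/svg" width="109.0515mm" height="167.4994mm" viewBox="0 0 109.0515 167.4994">
  <polygon points="33.0265,118.8535 39.8955,91.3652 10.8232,85.7454 102.8156,61.3469" fill="none" stroke="#ff8800"/>
  <polygon points="35.5121,65.6042 32.6946,56.9328 25.3182,51.5735 16.2006,51.5735 8.8242,56.9328 6.0067,65.6042 8.8242,74.2756 16.2006,79.6349 25.3182,79.6349 32.6946,74.2756" fill="none" stroke="#0000ff"/>
  <polyline points="41.4161,129.7655 35.5947,121.3137 35.3426,109.7850 40.6597,95.1795 51.5461,77.4970 68.0017,56.7377" fill="none" stroke="#0000ff"/>
  <polygon points="22.9952,5.2302 59.4868,5.2302 59.4868,13.1041 22.9952,13.1041" fill="none" stroke="#0000ff"/>
  <polyline points="61.9896,51.9624 67.6227,64.6704 70.8738,74.8799 71.7430,82.5907 70.2302,87.8028 66.3354,90.5164" fill="none" stroke="#0000ff"/>
  <polygon points="59.7984,65.0508 68.3061,48.5281 78.3613,64.1573" fill="none" stroke="#ff8800"/>
  <polygon points="32.4864,28.2649 77.2310,28.2649 77.2310,57.0522 32.4864,57.0522" fill="none" stroke="#ff8800"/>
  <polygon points="27.3285,29.0471 44.5764,29.0471 44.5764,57.1426 27.3285,57.1426" fill="none" stroke="#0000ff"/>
</svg>

Each laser-on run becomes one SVG element. Flip Y back into SVG space with y_svg = 167.4994 − y_machine.

Run 1: S780 ⇒ cut layer `#ff8800`. The run returns to its start, so emit a `<polygon>` with points (Y-flipped): 33.0265,118.8535 39.8955,91.3652 10.8232,85.7454 102.8156,61.3469.

Run 2: the run's S204 means `#0000ff` (engrave). The run returns to its start, so emit a `<polygon>` with points (Y-flipped): 35.5121,65.6042 32.6946,56.9328 25.3182,51.5735 16.2006,51.5735 8.8242,56.9328 6.0067,65.6042 8.8242,74.2756 16.2006,79.6349 25.3182,79.6349 32.6946,74.2756.

Run 3: power S204 maps to stroke `#0000ff` (engrave). The run is open, so emit a `<polyline>` with points (Y-flipped): 41.4161,129.7655 35.5947,121.3137 35.3426,109.7850 40.6597,95.1795 51.5461,77.4970 68.0017,56.7377.

Run 4: S204 ⇒ engrave layer `#0000ff`. The run returns to its start, so emit a `<polygon>` with points (Y-flipped): 22.9952,5.2302 59.4868,5.2302 59.4868,13.1041 22.9952,13.1041.

Run 5: the run's S204 means `#0000ff` (engrave). The run is open, so emit a `<polyline>` with points (Y-flipped): 61.9896,51.9624 67.6227,64.6704 70.8738,74.8799 71.7430,82.5907 70.2302,87.8028 66.3354,90.5164.

Run 6: S780 ⇒ cut layer `#ff8800`. The run returns to its start, so emit a `<polygon>` with points (Y-flipped): 59.7984,65.0508 68.3061,48.5281 78.3613,64.1573.

Run 7: the run's S780 means `#ff8800` (cut). The run returns to its start, so emit a `<polygon>` with points (Y-flipped): 32.4864,28.2649 77.2310,28.2649 77.2310,57.0522 32.4864,57.0522.

Run 8: power S204 maps to stroke `#0000ff` (engrave). The run returns to its start, so emit a `<polygon>` with points (Y-flipped): 27.3285,29.0471 44.5764,29.0471 44.5764,57.1426 27.3285,57.1426.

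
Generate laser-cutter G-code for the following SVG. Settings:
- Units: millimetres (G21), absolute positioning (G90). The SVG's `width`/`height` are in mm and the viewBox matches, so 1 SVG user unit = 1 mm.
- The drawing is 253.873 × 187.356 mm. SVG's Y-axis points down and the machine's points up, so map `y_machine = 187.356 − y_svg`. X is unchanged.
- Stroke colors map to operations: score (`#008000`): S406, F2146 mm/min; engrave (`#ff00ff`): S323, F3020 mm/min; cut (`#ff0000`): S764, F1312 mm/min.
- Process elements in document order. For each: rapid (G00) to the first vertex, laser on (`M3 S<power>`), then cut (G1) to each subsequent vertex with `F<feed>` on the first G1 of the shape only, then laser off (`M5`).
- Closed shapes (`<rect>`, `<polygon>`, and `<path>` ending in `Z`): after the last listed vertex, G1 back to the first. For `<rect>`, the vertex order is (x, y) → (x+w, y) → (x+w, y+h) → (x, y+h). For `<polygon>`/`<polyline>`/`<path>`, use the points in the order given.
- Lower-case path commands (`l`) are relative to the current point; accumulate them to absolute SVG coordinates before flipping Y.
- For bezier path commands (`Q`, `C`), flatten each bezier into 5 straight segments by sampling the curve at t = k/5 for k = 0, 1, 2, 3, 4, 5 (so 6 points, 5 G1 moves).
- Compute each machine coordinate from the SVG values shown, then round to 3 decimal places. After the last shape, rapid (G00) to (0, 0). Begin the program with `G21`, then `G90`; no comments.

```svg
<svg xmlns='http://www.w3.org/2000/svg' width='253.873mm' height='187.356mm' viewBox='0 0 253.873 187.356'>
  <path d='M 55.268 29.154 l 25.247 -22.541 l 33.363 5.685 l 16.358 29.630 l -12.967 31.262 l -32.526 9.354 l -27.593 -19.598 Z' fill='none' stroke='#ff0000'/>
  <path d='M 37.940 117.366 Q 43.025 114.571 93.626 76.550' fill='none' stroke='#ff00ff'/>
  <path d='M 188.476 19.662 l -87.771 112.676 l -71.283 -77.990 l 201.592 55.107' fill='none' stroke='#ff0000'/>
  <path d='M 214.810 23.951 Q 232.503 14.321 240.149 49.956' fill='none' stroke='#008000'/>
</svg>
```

Since the viewBox matches the mm dimensions, user units are millimetres directly. The only transform is the Y-flip y_m = 187.356 − y_svg.

Shape 1 is a regular polygon drawn with `<path>`. Its stroke #ff0000 means cut at S764, F1312. After flipping Y the toolpath is (55.268,158.202) → (80.515,180.743) → (113.878,175.058) → (130.236,145.428) → (117.269,114.166) → (84.743,104.812) → (57.150,124.410) → (55.268,158.202), returning to the start.

Shape 2 is a quadratic bezier drawn with `<path>`. Its stroke #ff00ff means engrave at S323, F3020. After flipping Y the toolpath is (37.940,69.990) → (41.795,72.517) → (49.291,77.862) → (60.428,86.025) → (75.206,97.007) → (93.626,110.806).

Shape 3 is a open polyline drawn with `<path>`. Its stroke #ff0000 means cut at S764, F1312. After flipping Y the toolpath is (188.476,167.694) → (100.705,55.018) → (29.422,133.008) → (231.014,77.901).

Shape 4 is a quadratic bezier drawn with `<path>`. Its stroke #008000 means score at S406, F2146. After flipping Y the toolpath is (214.810,163.405) → (221.485,165.446) → (227.357,163.867) → (232.425,158.666) → (236.689,149.843) → (240.149,137.400).

G21
G90
G00 X55.268 Y158.202
M3 S764
G1 X80.515 Y180.743 F1312
G1 X113.878 Y175.058
G1 X130.236 Y145.428
G1 X117.269 Y114.166
G1 X84.743 Y104.812
G1 X57.150 Y124.410
G1 X55.268 Y158.202
M5
G00 X37.940 Y69.990
M3 S323
G1 X41.795 Y72.517 F3020
G1 X49.291 Y77.862
G1 X60.428 Y86.025
G1 X75.206 Y97.007
G1 X93.626 Y110.806
M5
G00 X188.476 Y167.694
M3 S764
G1 X100.705 Y55.018 F1312
G1 X29.422 Y133.008
G1 X231.014 Y77.901
M5
G00 X214.810 Y163.405
M3 S406
G1 X221.485 Y165.446 F2146
G1 X227.357 Y163.867
G1 X232.425 Y158.666
G1 X236.689 Y149.843
G1 X240.149 Y137.400
M5
G00 X0.000 Y0.000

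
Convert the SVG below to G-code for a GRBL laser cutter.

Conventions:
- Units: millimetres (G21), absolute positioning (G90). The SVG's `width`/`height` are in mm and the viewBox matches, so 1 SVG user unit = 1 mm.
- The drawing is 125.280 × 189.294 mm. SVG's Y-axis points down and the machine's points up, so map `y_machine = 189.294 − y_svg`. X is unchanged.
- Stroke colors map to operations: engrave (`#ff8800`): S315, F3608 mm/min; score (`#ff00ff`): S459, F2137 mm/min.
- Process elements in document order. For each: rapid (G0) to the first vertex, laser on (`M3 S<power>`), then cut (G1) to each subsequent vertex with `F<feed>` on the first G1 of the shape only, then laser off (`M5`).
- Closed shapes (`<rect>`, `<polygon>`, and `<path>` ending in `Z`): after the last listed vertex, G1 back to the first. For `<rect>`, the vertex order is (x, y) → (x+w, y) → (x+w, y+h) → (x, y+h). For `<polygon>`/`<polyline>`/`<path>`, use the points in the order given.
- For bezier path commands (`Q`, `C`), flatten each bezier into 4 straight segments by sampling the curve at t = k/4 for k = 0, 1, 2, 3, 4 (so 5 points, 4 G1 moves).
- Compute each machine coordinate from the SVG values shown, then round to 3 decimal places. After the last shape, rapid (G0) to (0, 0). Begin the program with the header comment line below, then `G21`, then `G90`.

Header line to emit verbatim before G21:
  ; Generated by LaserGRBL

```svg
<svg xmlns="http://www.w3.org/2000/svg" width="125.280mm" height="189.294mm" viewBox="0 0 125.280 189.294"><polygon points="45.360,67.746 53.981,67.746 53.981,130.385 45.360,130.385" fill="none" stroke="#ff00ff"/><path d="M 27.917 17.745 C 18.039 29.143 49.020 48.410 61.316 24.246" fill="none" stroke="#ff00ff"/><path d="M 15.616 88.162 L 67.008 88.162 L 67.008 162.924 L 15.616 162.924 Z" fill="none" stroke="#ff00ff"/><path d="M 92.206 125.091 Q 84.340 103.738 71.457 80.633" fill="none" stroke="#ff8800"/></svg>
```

; Generated by LaserGRBL
G21
G90
G0 X45.360 Y121.548
M3 S459
G1 X53.981 Y121.548 F2137
G1 X53.981 Y58.909
G1 X45.360 Y58.909
G1 X45.360 Y121.548
M5
G0 X27.917 Y171.549
M3 S459
G1 X27.239 Y162.327 F2137
G1 X36.301 Y154.963
G1 X49.521 Y154.267
G1 X61.316 Y165.048
M5
G0 X15.616 Y101.132
M3 S459
G1 X67.008 Y101.132 F2137
G1 X67.008 Y26.370
G1 X15.616 Y26.370
G1 X15.616 Y101.132
M5
G0 X92.206 Y64.203
M3 S315
G1 X87.959 Y74.989 F3608
G1 X83.086 Y85.994
G1 X77.585 Y97.218
G1 X71.457 Y108.661
M5
G0 X0.000 Y0.000

viewBox `0 0 125.280 189.294` with mm width/height → 1 unit = 1 mm. Flip: y_m = 189.294 − y_svg.

**Shape 1** — `<polygon>` rectangle, stroke `#ff00ff` → score (S459, F2137). Machine vertices: (45.360,121.548) → (53.981,121.548) → (53.981,58.909) → (45.360,58.909) → (45.360,121.548). Closed: final G1 returns to the first vertex.

**Shape 2** — `<path>` cubic bezier, stroke `#ff00ff` → score (S459, F2137). Control points (SVG): P0=(27.917,17.745), P1=(18.039,29.143), P2=(49.020,48.410), P3=(61.316,24.246); sampled at t=k/4. Machine vertices: (27.917,171.549) → (27.239,162.327) → (36.301,154.963) → (49.521,154.267) → (61.316,165.048). Open path.

**Shape 3** — `<path>` rectangle, stroke `#ff00ff` → score (S459, F2137). Machine vertices: (15.616,101.132) → (67.008,101.132) → (67.008,26.370) → (15.616,26.370) → (15.616,101.132). Closed: final G1 returns to the first vertex.

**Shape 4** — `<path>` quadratic bezier, stroke `#ff8800` → engrave (S315, F3608). Control points (SVG): P0=(92.206,125.091), P1=(84.340,103.738), P2=(71.457,80.633); sampled at t=k/4. Machine vertices: (92.206,64.203) → (87.959,74.989) → (83.086,85.994) → (77.585,97.218) → (71.457,108.661). Open path.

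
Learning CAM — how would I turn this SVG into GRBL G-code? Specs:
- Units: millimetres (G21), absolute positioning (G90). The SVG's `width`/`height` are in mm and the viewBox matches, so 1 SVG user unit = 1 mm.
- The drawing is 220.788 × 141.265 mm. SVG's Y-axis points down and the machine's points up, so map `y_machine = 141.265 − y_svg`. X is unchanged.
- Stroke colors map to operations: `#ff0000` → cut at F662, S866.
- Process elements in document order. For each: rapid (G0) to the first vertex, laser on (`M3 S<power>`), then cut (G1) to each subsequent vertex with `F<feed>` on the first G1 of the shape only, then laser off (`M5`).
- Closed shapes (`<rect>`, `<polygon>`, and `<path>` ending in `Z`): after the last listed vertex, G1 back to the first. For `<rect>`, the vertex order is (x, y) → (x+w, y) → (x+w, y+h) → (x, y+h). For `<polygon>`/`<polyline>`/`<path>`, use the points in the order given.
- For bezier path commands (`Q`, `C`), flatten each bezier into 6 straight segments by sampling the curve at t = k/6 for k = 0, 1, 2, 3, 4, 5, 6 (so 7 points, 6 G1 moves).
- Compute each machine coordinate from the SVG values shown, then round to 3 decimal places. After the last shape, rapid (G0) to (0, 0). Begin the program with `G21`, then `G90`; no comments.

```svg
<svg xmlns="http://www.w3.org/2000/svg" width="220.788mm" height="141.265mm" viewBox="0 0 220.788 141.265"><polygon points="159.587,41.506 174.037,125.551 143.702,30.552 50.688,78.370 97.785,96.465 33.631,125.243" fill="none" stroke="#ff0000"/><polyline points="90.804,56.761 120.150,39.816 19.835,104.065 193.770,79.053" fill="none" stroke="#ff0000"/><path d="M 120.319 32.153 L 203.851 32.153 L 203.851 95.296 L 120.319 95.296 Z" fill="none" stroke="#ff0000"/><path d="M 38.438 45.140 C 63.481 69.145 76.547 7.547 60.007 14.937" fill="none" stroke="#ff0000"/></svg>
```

G21
G90
G0 X159.587 Y99.759
M3 S866
G1 X174.037 Y15.714 F662
G1 X143.702 Y110.713
G1 X50.688 Y62.895
G1 X97.785 Y44.800
G1 X33.631 Y16.022
G1 X159.587 Y99.759
M5
G0 X90.804 Y84.504
M3 S866
G1 X120.150 Y101.449 F662
G1 X19.835 Y37.200
G1 X193.770 Y62.212
M5
G0 X120.319 Y109.112
M3 S866
G1 X203.851 Y109.112 F662
G1 X203.851 Y45.969
G1 X120.319 Y45.969
G1 X120.319 Y109.112
M5
G0 X38.438 Y96.125
M3 S866
G1 X49.880 Y90.540 F662
G1 X58.836 Y94.929
G1 X64.816 Y104.996
G1 X67.331 Y116.448
G1 X65.891 Y124.990
G1 X60.007 Y126.328
M5
G0 X0.000 Y0.000

Since the viewBox matches the mm dimensions, user units are millimetres directly. The only transform is the Y-flip y_m = 141.265 − y_svg.

Shape 1 is a closed polygon drawn with `<polygon>`. Its stroke #ff0000 means cut at S866, F662. After flipping Y the toolpath is (159.587,99.759) → (174.037,15.714) → (143.702,110.713) → (50.688,62.895) → (97.785,44.800) → (33.631,16.022) → (159.587,99.759), returning to the start.

Shape 2 is a open polyline drawn with `<polyline>`. Its stroke #ff0000 means cut at S866, F662. After flipping Y the toolpath is (90.804,84.504) → (120.150,101.449) → (19.835,37.200) → (193.770,62.212).

Shape 3 is a rectangle drawn with `<path>`. Its stroke #ff0000 means cut at S866, F662. After flipping Y the toolpath is (120.319,109.112) → (203.851,109.112) → (203.851,45.969) → (120.319,45.969) → (120.319,109.112), returning to the start.

Shape 4 is a cubic bezier drawn with `<path>`. Its stroke #ff0000 means cut at S866, F662. After flipping Y the toolpath is (38.438,96.125) → (49.880,90.540) → (58.836,94.929) → (64.816,104.996) → (67.331,116.448) → (65.891,124.990) → (60.007,126.328).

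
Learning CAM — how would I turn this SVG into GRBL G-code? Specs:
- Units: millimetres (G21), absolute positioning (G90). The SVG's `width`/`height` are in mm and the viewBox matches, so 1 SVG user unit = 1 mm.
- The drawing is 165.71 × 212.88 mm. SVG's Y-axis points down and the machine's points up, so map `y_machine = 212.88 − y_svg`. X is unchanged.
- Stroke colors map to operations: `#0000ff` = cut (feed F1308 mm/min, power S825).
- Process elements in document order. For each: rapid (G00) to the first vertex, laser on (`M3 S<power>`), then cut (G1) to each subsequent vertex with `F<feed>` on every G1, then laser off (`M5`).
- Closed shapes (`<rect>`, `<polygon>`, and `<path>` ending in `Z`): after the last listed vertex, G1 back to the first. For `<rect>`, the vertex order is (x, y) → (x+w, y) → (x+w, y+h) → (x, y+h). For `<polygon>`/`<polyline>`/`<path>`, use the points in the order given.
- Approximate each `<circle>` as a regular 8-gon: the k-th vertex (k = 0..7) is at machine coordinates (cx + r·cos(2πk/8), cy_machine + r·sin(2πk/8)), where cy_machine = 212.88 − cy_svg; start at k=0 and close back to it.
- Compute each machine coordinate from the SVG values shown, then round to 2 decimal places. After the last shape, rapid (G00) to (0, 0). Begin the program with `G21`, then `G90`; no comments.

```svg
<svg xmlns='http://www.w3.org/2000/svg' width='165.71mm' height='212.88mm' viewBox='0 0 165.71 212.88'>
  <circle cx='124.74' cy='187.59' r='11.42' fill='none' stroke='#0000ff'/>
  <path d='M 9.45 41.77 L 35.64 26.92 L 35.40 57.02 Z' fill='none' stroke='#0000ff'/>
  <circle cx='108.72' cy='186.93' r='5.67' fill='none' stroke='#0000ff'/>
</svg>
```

Since the viewBox matches the mm dimensions, user units are millimetres directly. The only transform is the Y-flip y_m = 212.88 − y_svg.

Shape 1 is a circle drawn with `<circle>`. Its stroke #0000ff means cut at S825, F1308. After flipping Y the toolpath is (136.16,25.29) → (132.82,33.37) → (124.74,36.71) → (116.66,33.37) → (113.32,25.29) → (116.66,17.21) → (124.74,13.87) → (132.82,17.21) → (136.16,25.29), returning to the start.

Shape 2 is a regular polygon drawn with `<path>`. Its stroke #0000ff means cut at S825, F1308. After flipping Y the toolpath is (9.45,171.11) → (35.64,185.96) → (35.40,155.86) → (9.45,171.11), returning to the start.

Shape 3 is a circle drawn with `<circle>`. Its stroke #0000ff means cut at S825, F1308. After flipping Y the toolpath is (114.39,25.95) → (112.73,29.96) → (108.72,31.62) → (104.71,29.96) → (103.05,25.95) → (104.71,21.94) → (108.72,20.28) → (112.73,21.94) → (114.39,25.95), returning to the start.

G21
G90
G00 X136.16 Y25.29
M3 S825
G1 X132.82 Y33.37 F1308
G1 X124.74 Y36.71 F1308
G1 X116.66 Y33.37 F1308
G1 X113.32 Y25.29 F1308
G1 X116.66 Y17.21 F1308
G1 X124.74 Y13.87 F1308
G1 X132.82 Y17.21 F1308
G1 X136.16 Y25.29 F1308
M5
G00 X9.45 Y171.11
M3 S825
G1 X35.64 Y185.96 F1308
G1 X35.40 Y155.86 F1308
G1 X9.45 Y171.11 F1308
M5
G00 X114.39 Y25.95
M3 S825
G1 X112.73 Y29.96 F1308
G1 X108.72 Y31.62 F1308
G1 X104.71 Y29.96 F1308
G1 X103.05 Y25.95 F1308
G1 X104.71 Y21.94 F1308
G1 X108.72 Y20.28 F1308
G1 X112.73 Y21.94 F1308
G1 X114.39 Y25.95 F1308
M5
G00 X0.00 Y0.00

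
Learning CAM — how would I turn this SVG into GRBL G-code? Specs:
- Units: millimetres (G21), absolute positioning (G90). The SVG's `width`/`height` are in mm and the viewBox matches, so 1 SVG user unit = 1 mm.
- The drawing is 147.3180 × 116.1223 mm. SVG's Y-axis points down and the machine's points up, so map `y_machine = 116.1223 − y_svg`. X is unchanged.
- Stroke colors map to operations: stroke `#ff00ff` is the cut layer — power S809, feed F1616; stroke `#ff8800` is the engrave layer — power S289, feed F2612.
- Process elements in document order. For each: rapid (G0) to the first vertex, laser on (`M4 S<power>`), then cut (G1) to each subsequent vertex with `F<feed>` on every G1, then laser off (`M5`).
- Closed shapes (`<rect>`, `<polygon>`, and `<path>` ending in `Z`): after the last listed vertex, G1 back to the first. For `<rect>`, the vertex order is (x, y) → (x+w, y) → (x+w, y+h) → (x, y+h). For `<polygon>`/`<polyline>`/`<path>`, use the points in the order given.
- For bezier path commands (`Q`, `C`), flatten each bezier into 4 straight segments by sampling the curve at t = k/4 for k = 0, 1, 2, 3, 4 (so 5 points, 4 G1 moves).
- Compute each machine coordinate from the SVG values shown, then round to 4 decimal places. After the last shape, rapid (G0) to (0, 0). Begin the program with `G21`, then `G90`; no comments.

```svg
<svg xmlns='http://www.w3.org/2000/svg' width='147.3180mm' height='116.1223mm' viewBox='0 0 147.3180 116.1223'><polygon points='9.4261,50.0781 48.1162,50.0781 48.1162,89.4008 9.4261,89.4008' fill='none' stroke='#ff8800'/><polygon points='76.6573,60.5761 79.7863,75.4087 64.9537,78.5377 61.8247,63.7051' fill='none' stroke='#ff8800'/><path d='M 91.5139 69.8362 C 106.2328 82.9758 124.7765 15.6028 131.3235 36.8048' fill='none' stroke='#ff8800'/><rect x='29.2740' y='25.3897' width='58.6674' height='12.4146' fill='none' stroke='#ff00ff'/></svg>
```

Since the viewBox matches the mm dimensions, user units are millimetres directly. The only transform is the Y-flip y_m = 116.1223 − y_svg.

Shape 1 is a rectangle drawn with `<polygon>`. Its stroke #ff8800 means engrave at S289, F2612. After flipping Y the toolpath is (9.4261,66.0442) → (48.1162,66.0442) → (48.1162,26.7215) → (9.4261,26.7215) → (9.4261,66.0442), returning to the start.

Shape 2 is a regular polygon drawn with `<polygon>`. Its stroke #ff8800 means engrave at S289, F2612. After flipping Y the toolpath is (76.6573,55.5462) → (79.7863,40.7136) → (64.9537,37.5846) → (61.8247,52.4172) → (76.6573,55.5462), returning to the start.

Shape 3 is a cubic bezier drawn with `<path>`. Its stroke #ff8800 means engrave at S289, F2612. After flipping Y the toolpath is (91.5139,46.2861) → (103.0230,48.8855) → (114.4832,65.8252) → (124.4111,81.2532) → (131.3235,79.3175).

Shape 4 is a rectangle drawn with `<rect>`. Its stroke #ff00ff means cut at S809, F1616. After flipping Y the toolpath is (29.2740,90.7326) → (87.9414,90.7326) → (87.9414,78.3180) → (29.2740,78.3180) → (29.2740,90.7326), returning to the start.

G21
G90
G0 X9.4261 Y66.0442
M4 S289
G1 X48.1162 Y66.0442 F2612
G1 X48.1162 Y26.7215 F2612
G1 X9.4261 Y26.7215 F2612
G1 X9.4261 Y66.0442 F2612
M5
G0 X76.6573 Y55.5462
M4 S289
G1 X79.7863 Y40.7136 F2612
G1 X64.9537 Y37.5846 F2612
G1 X61.8247 Y52.4172 F2612
G1 X76.6573 Y55.5462 F2612
M5
G0 X91.5139 Y46.2861
M4 S289
G1 X103.0230 Y48.8855 F2612
G1 X114.4832 Y65.8252 F2612
G1 X124.4111 Y81.2532 F2612
G1 X131.3235 Y79.3175 F2612
M5
G0 X29.2740 Y90.7326
M4 S809
G1 X87.9414 Y90.7326 F1616
G1 X87.9414 Y78.3180 F1616
G1 X29.2740 Y78.3180 F1616
G1 X29.2740 Y90.7326 F1616
M5
G0 X0.0000 Y0.0000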